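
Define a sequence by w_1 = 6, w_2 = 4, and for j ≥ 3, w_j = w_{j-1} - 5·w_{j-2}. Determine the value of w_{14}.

Step forward from the initial values:
w_3 = -26; w_4 = -46; w_5 = 84; …; w_{11} = 12964; w_{12} = -23206; w_{13} = -88026; w_{14} = 28004.

28004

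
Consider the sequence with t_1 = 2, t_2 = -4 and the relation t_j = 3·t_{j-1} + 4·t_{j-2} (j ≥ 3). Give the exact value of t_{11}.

-419428

Compute successive terms:
t_3 = -4; t_4 = -28; t_5 = -100; t_6 = -412; t_7 = -1636; t_8 = -6556; t_9 = -26212; t_{10} = -104860; t_{11} = -419428.
(Characteristic roots are 4 and -1.)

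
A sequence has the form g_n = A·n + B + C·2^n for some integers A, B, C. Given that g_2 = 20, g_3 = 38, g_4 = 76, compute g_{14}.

81896

At n = 2, 3, 4: 2A + B + 4C = 20; 3A + B + 8C = 38; 4A + B + 16C = 76.
Subtracting the first from the second: A + 4C = 18.
Subtracting the second from the third: A + 8C = 38.
Solving: C = 5, A = -2, then B = 4.
So g_n = -2·n + 4 + 5·2^n; at n=14 this is 81896.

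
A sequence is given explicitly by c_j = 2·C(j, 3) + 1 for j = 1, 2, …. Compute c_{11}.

331

C(11, 3) = 165, so c_{11} = 331.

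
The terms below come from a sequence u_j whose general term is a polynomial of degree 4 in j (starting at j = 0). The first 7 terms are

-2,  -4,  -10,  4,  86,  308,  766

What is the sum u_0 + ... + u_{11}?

1st diffs: -2, -6, 14, 82, 222, 458.
2nd diffs: -4, 20, 68, 140, 236.
3rd diffs: 24, 48, 72, 96.
4th diffs: 24, 24, 24 (constant).
So u_j = j^4 - 2j^3 - 3j^2 + 2j - 2.
Continuing: …, 1580, 2894, 4876, 7718, …, u_{11} = 11636.
Summing j = 0..11 (12 terms) gives 29852.

29852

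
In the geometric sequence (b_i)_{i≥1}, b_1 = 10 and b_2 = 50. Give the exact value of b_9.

Common ratio r = 5.
b_i = 10·5^(i-1).
b_9 = 10·5^8 = 3906250.

3906250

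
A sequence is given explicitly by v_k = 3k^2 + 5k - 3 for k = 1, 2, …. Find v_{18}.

v_{18} = 3·18^2 + 5·18 - 3 = 1059.

1059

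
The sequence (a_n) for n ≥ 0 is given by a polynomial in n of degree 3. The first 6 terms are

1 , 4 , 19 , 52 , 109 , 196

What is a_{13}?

1st diffs: 3, 15, 33, 57, 87.
2nd diffs: 12, 18, 24, 30.
3rd diffs: 6, 6, 6 (constant).
Newton forward-difference form: a_n = 1 + 3·C(n,1) + 12·C(n,2) + 6·C(n,3).
At n = 13: n = 13, so a_{13} = 1 + 39 + 936 + 1716 = 2692.

2692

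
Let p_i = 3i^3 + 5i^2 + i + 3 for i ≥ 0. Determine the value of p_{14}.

p_{14} = 3·14^3 + 5·14^2 + 1·14 + 3 = 9229.

9229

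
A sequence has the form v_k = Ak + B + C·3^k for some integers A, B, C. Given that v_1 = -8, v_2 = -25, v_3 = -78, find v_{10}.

-177137

Write the equations: A + B + 3C = -8; 2A + B + 9C = -25; 3A + B + 27C = -78.
Subtracting the first from the second: A + 6C = -17.
Subtracting the second from the third: A + 18C = -53.
Solving: C = -3, A = 1, then B = 0.
So v_k = 1·k + 0 + (-3)·3^k; at k=10 this is -177137.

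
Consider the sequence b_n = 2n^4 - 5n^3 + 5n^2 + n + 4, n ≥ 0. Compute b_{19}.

b_{19} = 2·19^4 - 5·19^3 + 5·19^2 + 1·19 + 4 = 228175.

228175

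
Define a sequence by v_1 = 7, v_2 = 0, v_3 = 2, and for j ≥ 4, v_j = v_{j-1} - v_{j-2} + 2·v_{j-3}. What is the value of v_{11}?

86

Iterate the recurrence:
v_4 = 16, v_5 = 14, v_6 = 2, v_7 = 20, v_8 = 46, v_9 = 30, v_{10} = 24, v_{11} = 86.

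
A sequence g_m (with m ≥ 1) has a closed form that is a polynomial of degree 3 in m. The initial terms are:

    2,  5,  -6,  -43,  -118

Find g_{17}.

1st diffs: 3, -11, -37, -75.
2nd diffs: -14, -26, -38.
3rd diffs: -12, -12 (constant).
Newton forward-difference form: g_m = 2 + 3·C(m-1,1) + (-14)·C(m-1,2) + (-12)·C(m-1,3).
At m = 17: m-1 = 16, so g_{17} = 2 + 48 - 1680 - 6720 = -8350.

-8350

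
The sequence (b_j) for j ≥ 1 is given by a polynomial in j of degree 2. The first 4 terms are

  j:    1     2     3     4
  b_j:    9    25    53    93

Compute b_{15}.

1325

1st diffs: 16, 28, 40.
2nd diffs: 12, 12 (constant).
Newton forward-difference form: b_j = 9 + 16·C(j-1,1) + 12·C(j-1,2).
At j = 15: j-1 = 14, so b_{15} = 9 + 224 + 1092 = 1325.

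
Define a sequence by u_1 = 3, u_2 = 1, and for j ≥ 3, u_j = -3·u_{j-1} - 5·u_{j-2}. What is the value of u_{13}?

-9357

Compute successive terms:
u_3 = -18, u_4 = 49, u_5 = -57, …, u_{10} = 3001, u_{11} = -13593, u_{12} = 25774, u_{13} = -9357.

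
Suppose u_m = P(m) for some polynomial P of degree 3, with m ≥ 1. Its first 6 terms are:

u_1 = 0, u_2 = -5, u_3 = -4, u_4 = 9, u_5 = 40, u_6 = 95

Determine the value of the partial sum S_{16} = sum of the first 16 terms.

13680

1st diffs: -5, 1, 13, 31, 55.
2nd diffs: 6, 12, 18, 24.
3rd diffs: 6, 6, 6 (constant).
So u_m = m^3 - 3m^2 - 3m + 5.
Continuing: …, 180, 301, 464, 675, …, u_{16} = 3285.
Summing m = 1..16 (16 terms) gives 13680.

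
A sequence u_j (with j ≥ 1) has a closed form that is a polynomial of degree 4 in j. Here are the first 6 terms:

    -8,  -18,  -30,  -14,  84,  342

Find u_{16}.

1st diffs: -10, -12, 16, 98, 258.
2nd diffs: -2, 28, 82, 160.
3rd diffs: 30, 54, 78.
4th diffs: 24, 24 (constant).
Newton forward-difference form: u_j = -8 + (-10)·C(j-1,1) + (-2)·C(j-1,2) + 30·C(j-1,3) + 24·C(j-1,4).
At j = 16: j-1 = 15, so u_{16} = -8 - 150 - 210 + 13650 + 32760 = 46042.

46042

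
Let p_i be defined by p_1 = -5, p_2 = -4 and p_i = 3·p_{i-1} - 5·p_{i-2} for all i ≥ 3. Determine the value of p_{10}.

491

Compute successive terms:
p_3 = 13;  p_4 = 59;  p_5 = 112;  p_6 = 41;  p_7 = -437;  p_8 = -1516;  p_9 = -2363;  p_{10} = 491.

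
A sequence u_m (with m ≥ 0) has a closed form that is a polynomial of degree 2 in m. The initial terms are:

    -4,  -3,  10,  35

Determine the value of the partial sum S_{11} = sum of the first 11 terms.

1991

1st diffs: 1, 13, 25.
2nd diffs: 12, 12 (constant).
Newton forward-difference form: u_m = -4 + 1·C(m,1) + 12·C(m,2).
Continuing: …, 72, 121, 182, 255, …, u_{10} = 546.
Summing m = 0..10 (11 terms) gives 1991.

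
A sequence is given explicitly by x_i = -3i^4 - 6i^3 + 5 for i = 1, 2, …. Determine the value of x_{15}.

-172120

x_{15} = -3·15^4 - 6·15^3 + 5 = -172120.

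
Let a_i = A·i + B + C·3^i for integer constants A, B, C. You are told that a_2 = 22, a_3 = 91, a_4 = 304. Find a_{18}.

1549681894

Plug in i = 2, 3, 4: 2A + B + 9C = 22; 3A + B + 27C = 91; 4A + B + 81C = 304.
Subtracting the first from the second: A + 18C = 69.
Subtracting the second from the third: A + 54C = 213.
Solving: C = 4, A = -3, then B = -8.
Therefore a_{18} = -54 + (-8) + 4·387420489 = 1549681894.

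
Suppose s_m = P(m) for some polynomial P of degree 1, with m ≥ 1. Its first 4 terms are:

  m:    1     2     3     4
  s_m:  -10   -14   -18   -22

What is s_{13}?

-58

1st diffs: -4, -4, -4 (constant).
So s_m = -4m - 6.
Evaluating at m = 13 gives s_{13} = -58.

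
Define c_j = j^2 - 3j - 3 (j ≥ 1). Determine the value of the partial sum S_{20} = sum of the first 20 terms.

2180

Over j = 1..20: Σj = 210, Σj² = 2870.
Total = (1)·2870 + (-3)·210 + (-3)·20 = 2180.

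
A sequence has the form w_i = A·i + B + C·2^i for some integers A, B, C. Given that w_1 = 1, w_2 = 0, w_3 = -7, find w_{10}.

-3020

Write the equations: A + B + 2C = 1; 2A + B + 4C = 0; 3A + B + 8C = -7.
Subtracting the first from the second: A + 2C = -1.
Subtracting the second from the third: A + 4C = -7.
Solving: C = -3, A = 5, then B = 2.
Therefore w_{10} = 50 + 2 + (-3)·1024 = -3020.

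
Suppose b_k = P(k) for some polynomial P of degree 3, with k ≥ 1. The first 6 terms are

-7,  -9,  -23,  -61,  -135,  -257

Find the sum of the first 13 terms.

1st diffs: -2, -14, -38, -74, -122.
2nd diffs: -12, -24, -36, -48.
3rd diffs: -12, -12, -12 (constant).
Newton forward-difference form: b_k = -7 + (-2)·C(k-1,1) + (-12)·C(k-1,2) + (-12)·C(k-1,3).
Continuing: …, -439, -693, -1031, -1465, …, b_{13} = -3463.
Summing k = 1..13 (13 terms) gives -12259.

-12259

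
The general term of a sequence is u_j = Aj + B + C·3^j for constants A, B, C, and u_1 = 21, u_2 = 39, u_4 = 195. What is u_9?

39429

Plug in j = 1, 2, 4: A + B + 3C = 21; 2A + B + 9C = 39; 4A + B + 81C = 195.
Subtracting the first from the second: A + 6C = 18.
Subtracting the second from the third: 2A + 72C = 156.
Solving: C = 2, A = 6, then B = 9.
Hence u_9 = 6·9 + 9 + 2·19683 = 39429.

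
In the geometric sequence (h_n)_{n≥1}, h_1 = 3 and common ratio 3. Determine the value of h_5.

h_n = 3·3^(n-1).
h_5 = 3·3^4 = 243.

243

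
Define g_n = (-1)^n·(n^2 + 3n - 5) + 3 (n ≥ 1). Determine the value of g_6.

52

(-1)^6 = 1; n^2 + 3n - 5 at n=6 is 49; so g_6 = 52.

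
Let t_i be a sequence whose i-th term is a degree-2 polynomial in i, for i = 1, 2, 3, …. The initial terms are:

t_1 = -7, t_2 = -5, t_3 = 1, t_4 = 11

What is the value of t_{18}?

571

1st diffs: 2, 6, 10.
2nd diffs: 4, 4 (constant).
So t_i = 2i^2 - 4i - 5.
Evaluating at i = 18 gives t_{18} = 571.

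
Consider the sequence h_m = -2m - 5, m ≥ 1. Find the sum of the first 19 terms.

Over m = 1..19: Σm = 190.
Total = (-2)·190 + (-5)·19 = -475.

-475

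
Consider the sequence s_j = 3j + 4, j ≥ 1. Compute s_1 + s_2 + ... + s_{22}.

Over j = 1..22: Σj = 253.
Total = (3)·253 + (4)·22 = 847.

847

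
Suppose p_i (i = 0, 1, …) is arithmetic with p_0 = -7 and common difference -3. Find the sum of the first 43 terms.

p_i = -7 + (i - 0)·(-3).
p_{42} = -133; S = 43·(-7 + (-133))/2 = -3010.

-3010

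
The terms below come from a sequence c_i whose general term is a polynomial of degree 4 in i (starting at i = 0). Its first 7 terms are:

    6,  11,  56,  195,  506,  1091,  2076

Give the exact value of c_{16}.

1st diffs: 5, 45, 139, 311, 585, 985.
2nd diffs: 40, 94, 172, 274, 400.
3rd diffs: 54, 78, 102, 126.
4th diffs: 24, 24, 24 (constant).
Newton forward-difference form: c_i = 6 + 5·C(i,1) + 40·C(i,2) + 54·C(i,3) + 24·C(i,4).
At i = 16: i = 16, so c_{16} = 6 + 80 + 4800 + 30240 + 43680 = 78806.

78806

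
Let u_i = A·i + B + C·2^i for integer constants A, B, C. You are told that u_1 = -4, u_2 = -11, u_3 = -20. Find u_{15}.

At i = 1, 2, 3: A + B + 2C = -4; 2A + B + 4C = -11; 3A + B + 8C = -20.
Subtracting the first from the second: A + 2C = -7.
Subtracting the second from the third: A + 4C = -9.
Solving: C = -1, A = -5, then B = 3.
Therefore u_{15} = -75 + 3 + (-1)·32768 = -32840.

-32840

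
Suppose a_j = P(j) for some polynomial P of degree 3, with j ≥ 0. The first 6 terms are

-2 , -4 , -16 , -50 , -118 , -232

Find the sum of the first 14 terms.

1st diffs: -2, -12, -34, -68, -114.
2nd diffs: -10, -22, -34, -46.
3rd diffs: -12, -12, -12 (constant).
So a_j = -2j^3 + j^2 - j - 2.
Continuing: …, -404, -646, -970, -1388, …, a_{13} = -4240.
Summing j = 0..13 (14 terms) gives -15862.

-15862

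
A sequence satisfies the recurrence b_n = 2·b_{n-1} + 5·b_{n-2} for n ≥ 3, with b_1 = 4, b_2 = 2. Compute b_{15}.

53758464

Iterate the recurrence:
b_3 = 24; b_4 = 58; b_5 = 236; …; b_{12} = 1309578; b_{13} = 4518076; b_{14} = 15584042; b_{15} = 53758464.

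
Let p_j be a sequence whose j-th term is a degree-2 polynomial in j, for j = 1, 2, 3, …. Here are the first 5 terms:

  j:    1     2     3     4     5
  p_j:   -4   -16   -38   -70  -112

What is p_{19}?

1st diffs: -12, -22, -32, -42.
2nd diffs: -10, -10, -10 (constant).
Newton forward-difference form: p_j = -4 + (-12)·C(j-1,1) + (-10)·C(j-1,2).
At j = 19: j-1 = 18, so p_{19} = -4 - 216 - 1530 = -1750.

-1750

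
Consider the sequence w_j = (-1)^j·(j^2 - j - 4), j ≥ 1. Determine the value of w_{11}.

(-1)^11 = -1; j^2 - j - 4 at j=11 is 106; so w_{11} = -106.

-106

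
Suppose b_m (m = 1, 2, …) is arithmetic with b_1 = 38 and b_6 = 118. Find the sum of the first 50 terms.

Common difference d = (118 - 38) / (6 - 1) = 16.
b_m = 38 + (m - 1)·16.
b_{50} = 822; S = 50·(38 + 822)/2 = 21500.

21500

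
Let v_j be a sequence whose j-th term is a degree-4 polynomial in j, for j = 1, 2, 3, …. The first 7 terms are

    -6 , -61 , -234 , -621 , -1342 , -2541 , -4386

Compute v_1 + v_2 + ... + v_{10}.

-42903

1st diffs: -55, -173, -387, -721, -1199, -1845.
2nd diffs: -118, -214, -334, -478, -646.
3rd diffs: -96, -120, -144, -168.
4th diffs: -24, -24, -24 (constant).
Newton forward-difference form: v_j = -6 + (-55)·C(j-1,1) + (-118)·C(j-1,2) + (-96)·C(j-1,3) + (-24)·C(j-1,4).
Continuing: -7069, -10806, -15837.
Summing j = 1..10 (10 terms) gives -42903.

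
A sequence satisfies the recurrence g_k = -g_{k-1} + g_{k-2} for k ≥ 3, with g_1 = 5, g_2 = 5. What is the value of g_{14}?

445

Step forward from the initial values:
g_3 = 0, g_4 = 5, g_5 = -5, …, g_{11} = -105, g_{12} = 170, g_{13} = -275, g_{14} = 445.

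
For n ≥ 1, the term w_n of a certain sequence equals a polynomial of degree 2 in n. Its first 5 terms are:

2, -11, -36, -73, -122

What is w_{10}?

1st diffs: -13, -25, -37, -49.
2nd diffs: -12, -12, -12 (constant).
So w_n = -6n^2 + 5n + 3.
Evaluating at n = 10 gives w_{10} = -547.

-547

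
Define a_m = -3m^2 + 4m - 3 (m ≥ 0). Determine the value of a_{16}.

-707

a_{16} = -3·16^2 + 4·16 - 3 = -707.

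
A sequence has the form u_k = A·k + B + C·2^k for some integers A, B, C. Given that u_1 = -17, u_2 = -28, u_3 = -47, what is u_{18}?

The three given values yield: A + B + 2C = -17; 2A + B + 4C = -28; 3A + B + 8C = -47.
Subtracting the first from the second: A + 2C = -11.
Subtracting the second from the third: A + 4C = -19.
Solving: C = -4, A = -3, then B = -6.
Hence u_{18} = -3·18 + (-6) + (-4)·262144 = -1048636.

-1048636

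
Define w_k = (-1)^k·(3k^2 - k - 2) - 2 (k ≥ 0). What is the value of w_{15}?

-660

(-1)^15 = -1; 3k^2 - k - 2 at k=15 is 658; so w_{15} = -660.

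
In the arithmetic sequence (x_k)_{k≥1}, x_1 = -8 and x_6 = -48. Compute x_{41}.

Common difference d = (-48 - (-8)) / (6 - 1) = -8.
x_k = -8 + (k - 1)·(-8).
x_{41} = -8 + 40·(-8) = -328.

-328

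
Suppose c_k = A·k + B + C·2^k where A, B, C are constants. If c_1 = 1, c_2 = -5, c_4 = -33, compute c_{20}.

-2097185

At k = 1, 2, 4: A + B + 2C = 1; 2A + B + 4C = -5; 4A + B + 16C = -33.
Subtracting the first from the second: A + 2C = -6.
Subtracting the second from the third: 2A + 12C = -28.
Solving: C = -2, A = -2, then B = 7.
So c_k = -2·k + 7 + (-2)·2^k; at k=20 this is -2097185.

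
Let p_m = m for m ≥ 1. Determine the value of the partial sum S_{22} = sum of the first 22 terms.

253

Over m = 1..22: Σm = 253.
Total = (1)·253 = 253.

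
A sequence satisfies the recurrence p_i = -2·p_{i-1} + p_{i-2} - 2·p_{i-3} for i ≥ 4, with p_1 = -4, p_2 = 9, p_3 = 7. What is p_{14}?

67271

p_4 = 3, p_5 = -17, p_6 = 23, …, p_{11} = -3581, p_{12} = 9515, p_{13} = -25297, p_{14} = 67271.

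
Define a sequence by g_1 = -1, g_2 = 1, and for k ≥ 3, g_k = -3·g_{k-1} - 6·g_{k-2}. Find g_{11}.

8019

Step forward from the initial values:
g_3 = 3; g_4 = -15; g_5 = 27; g_6 = 9; g_7 = -189; g_8 = 513; g_9 = -405; g_{10} = -1863; g_{11} = 8019.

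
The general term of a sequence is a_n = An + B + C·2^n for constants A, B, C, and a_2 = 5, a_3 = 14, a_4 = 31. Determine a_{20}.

At n = 2, 3, 4: 2A + B + 4C = 5; 3A + B + 8C = 14; 4A + B + 16C = 31.
Subtracting the first from the second: A + 4C = 9.
Subtracting the second from the third: A + 8C = 17.
Solving: C = 2, A = 1, then B = -5.
So a_n = 1·n + (-5) + 2·2^n; at n=20 this is 2097167.

2097167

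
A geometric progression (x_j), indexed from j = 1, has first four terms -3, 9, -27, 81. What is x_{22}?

31381059609

Common ratio r = -3.
x_j = (-3)·(-3)^(j-1).
x_{22} = (-3)·(-3)^21 = 31381059609.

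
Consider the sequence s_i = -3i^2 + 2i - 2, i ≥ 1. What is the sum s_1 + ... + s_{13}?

-2301

Over i = 1..13: Σi = 91, Σi² = 819.
Total = (-3)·819 + (2)·91 + (-2)·13 = -2301.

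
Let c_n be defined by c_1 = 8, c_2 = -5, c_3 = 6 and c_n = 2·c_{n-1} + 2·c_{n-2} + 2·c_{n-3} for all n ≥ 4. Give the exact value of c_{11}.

26040

Iterate the recurrence:
c_4 = 18, c_5 = 38, c_6 = 124, c_7 = 360, c_8 = 1044, c_9 = 3056, c_{10} = 8920, c_{11} = 26040.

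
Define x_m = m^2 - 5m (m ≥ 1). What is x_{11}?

x_{11} = 1·11^2 - 5·11 = 66.

66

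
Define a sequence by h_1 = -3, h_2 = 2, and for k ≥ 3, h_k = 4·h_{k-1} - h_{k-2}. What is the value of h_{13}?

Applying the relation repeatedly:
h_3 = 11, h_4 = 42, h_5 = 157, …, h_{10} = 113682, h_{11} = 424267, h_{12} = 1583386, h_{13} = 5909277.

5909277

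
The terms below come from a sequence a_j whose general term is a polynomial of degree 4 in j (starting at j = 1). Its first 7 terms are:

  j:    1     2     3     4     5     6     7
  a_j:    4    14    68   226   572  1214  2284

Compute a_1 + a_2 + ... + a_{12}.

1st diffs: 10, 54, 158, 346, 642, 1070.
2nd diffs: 44, 104, 188, 296, 428.
3rd diffs: 60, 84, 108, 132.
4th diffs: 24, 24, 24 (constant).
Newton forward-difference form: a_j = 4 + 10·C(j-1,1) + 44·C(j-1,2) + 60·C(j-1,3) + 24·C(j-1,4).
Continuing: …, 3938, 6356, 9742, 14324, …, a_{12} = 20354.
Summing j = 1..12 (12 terms) gives 59096.

59096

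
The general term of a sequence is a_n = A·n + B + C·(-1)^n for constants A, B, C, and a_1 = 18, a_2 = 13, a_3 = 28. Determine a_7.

The three given values yield: A + B - C = 18; 2A + B + C = 13; 3A + B - C = 28.
Subtracting the first from the second: A + 2C = -5.
Subtracting the second from the third: A - 2C = 15.
Solving: C = -5, A = 5, then B = 8.
So a_n = 5·n + 8 + (-5)·(-1)^n; at n=7 this is 48.

48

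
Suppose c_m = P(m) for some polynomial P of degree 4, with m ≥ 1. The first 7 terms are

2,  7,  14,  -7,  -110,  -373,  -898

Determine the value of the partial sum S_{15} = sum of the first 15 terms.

1st diffs: 5, 7, -21, -103, -263, -525.
2nd diffs: 2, -28, -82, -160, -262.
3rd diffs: -30, -54, -78, -102.
4th diffs: -24, -24, -24 (constant).
So c_m = -m^4 + 5m^3 - 4m^2 - 3m + 5.
Continuing: …, -1811, -3262, -5425, -8498, …, c_{15} = -34690.
Summing m = 1..15 (15 terms) gives -111557.

-111557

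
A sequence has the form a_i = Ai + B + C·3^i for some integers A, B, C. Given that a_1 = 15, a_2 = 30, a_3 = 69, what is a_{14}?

Write the equations: A + B + 3C = 15; 2A + B + 9C = 30; 3A + B + 27C = 69.
Subtracting the first from the second: A + 6C = 15.
Subtracting the second from the third: A + 18C = 39.
Solving: C = 2, A = 3, then B = 6.
Therefore a_{14} = 42 + 6 + 2·4782969 = 9565986.

9565986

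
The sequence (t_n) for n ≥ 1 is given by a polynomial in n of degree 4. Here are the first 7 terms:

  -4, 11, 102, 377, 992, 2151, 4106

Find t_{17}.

157196

1st diffs: 15, 91, 275, 615, 1159, 1955.
2nd diffs: 76, 184, 340, 544, 796.
3rd diffs: 108, 156, 204, 252.
4th diffs: 48, 48, 48 (constant).
Newton forward-difference form: t_n = -4 + 15·C(n-1,1) + 76·C(n-1,2) + 108·C(n-1,3) + 48·C(n-1,4).
At n = 17: n-1 = 16, so t_{17} = -4 + 240 + 9120 + 60480 + 87360 = 157196.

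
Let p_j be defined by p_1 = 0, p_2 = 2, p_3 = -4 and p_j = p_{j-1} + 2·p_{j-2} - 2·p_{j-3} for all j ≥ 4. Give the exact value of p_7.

-28

p_4 = 0; p_5 = -12; p_6 = -4; p_7 = -28.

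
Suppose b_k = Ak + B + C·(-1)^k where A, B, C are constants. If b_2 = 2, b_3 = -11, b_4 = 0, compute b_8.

The three given values yield: 2A + B + C = 2; 3A + B - C = -11; 4A + B + C = 0.
Subtracting the first from the second: A - 2C = -13.
Subtracting the second from the third: A + 2C = 11.
Solving: C = 6, A = -1, then B = -2.
Hence b_8 = -1·8 + (-2) + 6·1 = -4.

-4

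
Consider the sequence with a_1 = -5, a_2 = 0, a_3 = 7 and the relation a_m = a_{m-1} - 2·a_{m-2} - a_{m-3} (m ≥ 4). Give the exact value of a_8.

27

Step forward from the initial values:
a_4 = 12, a_5 = -2, a_6 = -33, a_7 = -41, a_8 = 27.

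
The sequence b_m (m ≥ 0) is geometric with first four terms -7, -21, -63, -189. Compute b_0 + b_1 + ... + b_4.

Common ratio r = 3.
b_m = (-7)·3^(m-0).
S = (-7)·(3^5 - 1)/(3 - 1) = (-7)·(243 - 1)/(2) = -847.

-847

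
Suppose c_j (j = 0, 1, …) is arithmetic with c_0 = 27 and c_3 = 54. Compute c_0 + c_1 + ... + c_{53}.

14337

Common difference d = (54 - 27) / (3 - 0) = 9.
c_j = 27 + (j - 0)·9.
c_{53} = 504; S = 54·(27 + 504)/2 = 14337.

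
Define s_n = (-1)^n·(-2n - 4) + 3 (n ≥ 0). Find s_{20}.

-41

(-1)^20 = 1; -2n - 4 at n=20 is -44; so s_{20} = -41.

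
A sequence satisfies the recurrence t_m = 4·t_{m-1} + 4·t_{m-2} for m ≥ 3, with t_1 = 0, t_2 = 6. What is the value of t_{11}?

t_3 = 24;  t_4 = 120;  t_5 = 576;  t_6 = 2784;  t_7 = 13440;  t_8 = 64896;  t_9 = 313344;  t_{10} = 1512960;  t_{11} = 7305216.

7305216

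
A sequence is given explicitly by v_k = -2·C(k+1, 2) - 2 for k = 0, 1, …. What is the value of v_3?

-14

C(4, 2) = 6, so v_3 = -14.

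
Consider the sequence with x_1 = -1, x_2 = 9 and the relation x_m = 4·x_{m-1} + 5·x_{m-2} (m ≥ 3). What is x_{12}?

Step forward from the initial values:
x_3 = 31, x_4 = 169, x_5 = 831, x_6 = 4169, x_7 = 20831, x_8 = 104169, x_9 = 520831, x_{10} = 2604169, x_{11} = 13020831, x_{12} = 65104169.
(Characteristic roots are 5 and -1.)

65104169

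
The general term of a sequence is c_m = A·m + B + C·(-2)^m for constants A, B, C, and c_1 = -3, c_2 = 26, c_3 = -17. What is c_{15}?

-130997

The three given values yield: A + B - 2C = -3; 2A + B + 4C = 26; 3A + B - 8C = -17.
Subtracting the first from the second: A + 6C = 29.
Subtracting the second from the third: A - 12C = -43.
Solving: C = 4, A = 5, then B = 0.
Hence c_{15} = 5·15 + 0 + 4·(-32768) = -130997.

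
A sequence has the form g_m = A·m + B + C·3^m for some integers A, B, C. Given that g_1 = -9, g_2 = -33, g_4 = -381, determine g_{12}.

At m = 1, 2, 4: A + B + 3C = -9; 2A + B + 9C = -33; 4A + B + 81C = -381.
Subtracting the first from the second: A + 6C = -24.
Subtracting the second from the third: 2A + 72C = -348.
Solving: C = -5, A = 6, then B = 0.
Therefore g_{12} = 72 + 0 + (-5)·531441 = -2657133.

-2657133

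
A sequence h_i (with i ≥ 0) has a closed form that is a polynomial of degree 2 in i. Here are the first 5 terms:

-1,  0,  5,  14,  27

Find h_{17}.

1st diffs: 1, 5, 9, 13.
2nd diffs: 4, 4, 4 (constant).
So h_i = 2i^2 - i - 1.
Evaluating at i = 17 gives h_{17} = 560.

560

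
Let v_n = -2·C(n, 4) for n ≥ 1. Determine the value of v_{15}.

C(15, 4) = 1365, so v_{15} = -2730.

-2730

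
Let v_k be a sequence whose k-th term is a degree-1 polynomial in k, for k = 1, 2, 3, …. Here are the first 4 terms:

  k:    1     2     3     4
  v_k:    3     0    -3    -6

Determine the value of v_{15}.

1st diffs: -3, -3, -3 (constant).
So v_k = -3k + 6.
Evaluating at k = 15 gives v_{15} = -39.

-39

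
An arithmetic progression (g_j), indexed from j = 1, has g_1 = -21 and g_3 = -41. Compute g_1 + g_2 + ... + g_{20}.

Common difference d = (-41 - (-21)) / (3 - 1) = -10.
g_j = -21 + (j - 1)·(-10).
g_{20} = -211; S = 20·(-21 + (-211))/2 = -2320.

-2320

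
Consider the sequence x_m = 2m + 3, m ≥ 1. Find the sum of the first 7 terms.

Over m = 1..7: Σm = 28.
Total = (2)·28 + (3)·7 = 77.

77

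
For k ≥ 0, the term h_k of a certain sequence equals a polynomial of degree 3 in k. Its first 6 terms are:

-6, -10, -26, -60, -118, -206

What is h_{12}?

1st diffs: -4, -16, -34, -58, -88.
2nd diffs: -12, -18, -24, -30.
3rd diffs: -6, -6, -6 (constant).
Newton forward-difference form: h_k = -6 + (-4)·C(k,1) + (-12)·C(k,2) + (-6)·C(k,3).
At k = 12: k = 12, so h_{12} = -6 - 48 - 792 - 1320 = -2166.

-2166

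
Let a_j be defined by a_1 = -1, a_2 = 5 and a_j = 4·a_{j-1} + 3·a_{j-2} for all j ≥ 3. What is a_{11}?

Step forward from the initial values:
a_3 = 17, a_4 = 83, a_5 = 383, a_6 = 1781, a_7 = 8273, a_8 = 38435, a_9 = 178559, a_{10} = 829541, a_{11} = 3853841.

3853841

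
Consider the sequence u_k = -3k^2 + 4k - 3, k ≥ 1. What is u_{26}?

u_{26} = -3·26^2 + 4·26 - 3 = -1927.

-1927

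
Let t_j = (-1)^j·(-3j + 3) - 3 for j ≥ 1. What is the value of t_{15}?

(-1)^15 = -1; -3j + 3 at j=15 is -42; so t_{15} = 39.

39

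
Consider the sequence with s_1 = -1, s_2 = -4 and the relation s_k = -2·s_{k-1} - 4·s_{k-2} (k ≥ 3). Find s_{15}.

49152

Compute successive terms:
s_3 = 12  s_4 = -8  s_5 = -32  …  s_{12} = 6144  s_{13} = -4096  s_{14} = -16384  s_{15} = 49152.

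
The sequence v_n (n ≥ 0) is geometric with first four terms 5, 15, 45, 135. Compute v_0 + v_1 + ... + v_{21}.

Common ratio r = 3.
v_n = 5·3^(n-0).
S = 5·(3^22 - 1)/(3 - 1) = 5·(31381059609 - 1)/(2) = 78452649020.

78452649020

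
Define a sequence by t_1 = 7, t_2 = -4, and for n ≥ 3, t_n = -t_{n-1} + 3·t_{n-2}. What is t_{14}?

-186196

Iterate the recurrence:
t_3 = 25; t_4 = -37; t_5 = 112; …; t_{11} = 15304; t_{12} = -35071; t_{13} = 80983; t_{14} = -186196.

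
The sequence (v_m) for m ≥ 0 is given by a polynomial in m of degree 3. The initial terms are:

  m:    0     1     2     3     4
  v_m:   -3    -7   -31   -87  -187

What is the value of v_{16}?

1st diffs: -4, -24, -56, -100.
2nd diffs: -20, -32, -44.
3rd diffs: -12, -12 (constant).
Newton forward-difference form: v_m = -3 + (-4)·C(m,1) + (-20)·C(m,2) + (-12)·C(m,3).
At m = 16: m = 16, so v_{16} = -3 - 64 - 2400 - 6720 = -9187.

-9187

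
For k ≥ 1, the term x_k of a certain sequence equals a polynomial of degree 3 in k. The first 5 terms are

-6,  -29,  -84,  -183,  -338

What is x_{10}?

-2373

1st diffs: -23, -55, -99, -155.
2nd diffs: -32, -44, -56.
3rd diffs: -12, -12 (constant).
Newton forward-difference form: x_k = -6 + (-23)·C(k-1,1) + (-32)·C(k-1,2) + (-12)·C(k-1,3).
At k = 10: k-1 = 9, so x_{10} = -6 - 207 - 1152 - 1008 = -2373.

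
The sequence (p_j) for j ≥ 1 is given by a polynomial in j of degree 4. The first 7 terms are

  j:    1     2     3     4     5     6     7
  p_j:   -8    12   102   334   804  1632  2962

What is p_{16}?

73162

1st diffs: 20, 90, 232, 470, 828, 1330.
2nd diffs: 70, 142, 238, 358, 502.
3rd diffs: 72, 96, 120, 144.
4th diffs: 24, 24, 24 (constant).
Newton forward-difference form: p_j = -8 + 20·C(j-1,1) + 70·C(j-1,2) + 72·C(j-1,3) + 24·C(j-1,4).
At j = 16: j-1 = 15, so p_{16} = -8 + 300 + 7350 + 32760 + 32760 = 73162.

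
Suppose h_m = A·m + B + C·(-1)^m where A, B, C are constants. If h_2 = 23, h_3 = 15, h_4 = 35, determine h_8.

59

The three given values yield: 2A + B + C = 23; 3A + B - C = 15; 4A + B + C = 35.
Subtracting the first from the second: A - 2C = -8.
Subtracting the second from the third: A + 2C = 20.
Solving: C = 7, A = 6, then B = 4.
So h_m = 6·m + 4 + 7·(-1)^m; at m=8 this is 59.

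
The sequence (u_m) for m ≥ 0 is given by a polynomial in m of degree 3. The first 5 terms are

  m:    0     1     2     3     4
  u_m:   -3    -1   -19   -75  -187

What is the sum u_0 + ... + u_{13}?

-25158

1st diffs: 2, -18, -56, -112.
2nd diffs: -20, -38, -56.
3rd diffs: -18, -18 (constant).
So u_m = -3m^3 - m^2 + 6m - 3.
Continuing: …, -373, -651, -1039, -1555, …, u_{13} = -6685.
Summing m = 0..13 (14 terms) gives -25158.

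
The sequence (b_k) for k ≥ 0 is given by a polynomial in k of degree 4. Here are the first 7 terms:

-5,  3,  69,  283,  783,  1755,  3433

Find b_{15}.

112675

1st diffs: 8, 66, 214, 500, 972, 1678.
2nd diffs: 58, 148, 286, 472, 706.
3rd diffs: 90, 138, 186, 234.
4th diffs: 48, 48, 48 (constant).
So b_k = 2k^4 + 3k^3 + 6k^2 - 3k - 5.
Evaluating at k = 15 gives b_{15} = 112675.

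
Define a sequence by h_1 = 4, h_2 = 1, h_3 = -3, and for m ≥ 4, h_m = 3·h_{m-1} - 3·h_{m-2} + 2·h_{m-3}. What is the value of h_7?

4

Compute successive terms:
h_4 = -4, h_5 = -1, h_6 = 3, h_7 = 4.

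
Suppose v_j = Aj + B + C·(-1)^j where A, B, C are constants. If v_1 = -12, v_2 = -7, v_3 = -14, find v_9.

-20

At j = 1, 2, 3: A + B - C = -12; 2A + B + C = -7; 3A + B - C = -14.
Subtracting the first from the second: A + 2C = 5.
Subtracting the second from the third: A - 2C = -7.
Solving: C = 3, A = -1, then B = -8.
Hence v_9 = -1·9 + (-8) + 3·(-1) = -20.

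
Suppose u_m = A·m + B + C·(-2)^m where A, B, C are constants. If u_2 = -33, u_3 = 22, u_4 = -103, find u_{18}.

The three given values yield: 2A + B + 4C = -33; 3A + B - 8C = 22; 4A + B + 16C = -103.
Subtracting the first from the second: A - 12C = 55.
Subtracting the second from the third: A + 24C = -125.
Solving: C = -5, A = -5, then B = -3.
Therefore u_{18} = -90 + (-3) + (-5)·262144 = -1310813.

-1310813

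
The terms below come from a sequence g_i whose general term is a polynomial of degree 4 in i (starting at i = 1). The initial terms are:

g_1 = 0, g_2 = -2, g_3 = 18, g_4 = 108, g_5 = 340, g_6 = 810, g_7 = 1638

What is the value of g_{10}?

1st diffs: -2, 20, 90, 232, 470, 828.
2nd diffs: 22, 70, 142, 238, 358.
3rd diffs: 48, 72, 96, 120.
4th diffs: 24, 24, 24 (constant).
Newton forward-difference form: g_i = (-2)·C(i-1,1) + 22·C(i-1,2) + 48·C(i-1,3) + 24·C(i-1,4).
At i = 10: i-1 = 9, so g_{10} = -18 + 792 + 4032 + 3024 = 7830.

7830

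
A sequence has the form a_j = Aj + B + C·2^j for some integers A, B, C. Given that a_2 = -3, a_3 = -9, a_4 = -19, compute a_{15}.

The three given values yield: 2A + B + 4C = -3; 3A + B + 8C = -9; 4A + B + 16C = -19.
Subtracting the first from the second: A + 4C = -6.
Subtracting the second from the third: A + 8C = -10.
Solving: C = -1, A = -2, then B = 5.
So a_j = -2·j + 5 + (-1)·2^j; at j=15 this is -32793.

-32793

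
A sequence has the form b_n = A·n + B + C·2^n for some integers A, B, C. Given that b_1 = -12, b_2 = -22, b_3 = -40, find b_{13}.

The three given values yield: A + B + 2C = -12; 2A + B + 4C = -22; 3A + B + 8C = -40.
Subtracting the first from the second: A + 2C = -10.
Subtracting the second from the third: A + 4C = -18.
Solving: C = -4, A = -2, then B = -2.
Therefore b_{13} = -26 + (-2) + (-4)·8192 = -32796.

-32796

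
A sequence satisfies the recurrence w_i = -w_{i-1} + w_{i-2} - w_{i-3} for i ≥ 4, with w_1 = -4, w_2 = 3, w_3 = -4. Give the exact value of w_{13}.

w_4 = 11;  w_5 = -18;  w_6 = 33;  w_7 = -62;  w_8 = 113;  w_9 = -208;  w_{10} = 383;  w_{11} = -704;  w_{12} = 1295;  w_{13} = -2382.

-2382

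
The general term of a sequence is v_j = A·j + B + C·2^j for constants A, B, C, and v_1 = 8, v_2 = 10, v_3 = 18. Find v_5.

Plug in j = 1, 2, 3: A + B + 2C = 8; 2A + B + 4C = 10; 3A + B + 8C = 18.
Subtracting the first from the second: A + 2C = 2.
Subtracting the second from the third: A + 4C = 8.
Solving: C = 3, A = -4, then B = 6.
So v_j = -4·j + 6 + 3·2^j; at j=5 this is 82.

82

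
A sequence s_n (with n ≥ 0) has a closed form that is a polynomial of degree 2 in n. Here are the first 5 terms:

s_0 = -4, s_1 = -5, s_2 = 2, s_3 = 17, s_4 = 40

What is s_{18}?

1st diffs: -1, 7, 15, 23.
2nd diffs: 8, 8, 8 (constant).
Newton forward-difference form: s_n = -4 + (-1)·C(n,1) + 8·C(n,2).
At n = 18: n = 18, so s_{18} = -4 - 18 + 1224 = 1202.

1202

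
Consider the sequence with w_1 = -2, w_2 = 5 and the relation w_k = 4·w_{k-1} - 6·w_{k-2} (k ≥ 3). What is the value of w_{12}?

Iterate the recurrence:
w_3 = 32, w_4 = 98, w_5 = 200, w_6 = 212, w_7 = -352, w_8 = -2680, w_9 = -8608, w_{10} = -18352, w_{11} = -21760, w_{12} = 23072.

23072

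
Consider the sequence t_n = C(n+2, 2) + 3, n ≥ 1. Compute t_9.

58

C(11, 2) = 55, so t_9 = 58.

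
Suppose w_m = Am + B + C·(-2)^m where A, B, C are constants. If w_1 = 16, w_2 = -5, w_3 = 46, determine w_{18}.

Write the equations: A + B - 2C = 16; 2A + B + 4C = -5; 3A + B - 8C = 46.
Subtracting the first from the second: A + 6C = -21.
Subtracting the second from the third: A - 12C = 51.
Solving: C = -4, A = 3, then B = 5.
So w_m = 3·m + 5 + (-4)·(-2)^m; at m=18 this is -1048517.

-1048517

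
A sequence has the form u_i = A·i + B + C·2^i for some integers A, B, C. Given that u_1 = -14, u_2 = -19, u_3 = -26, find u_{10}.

The three given values yield: A + B + 2C = -14; 2A + B + 4C = -19; 3A + B + 8C = -26.
Subtracting the first from the second: A + 2C = -5.
Subtracting the second from the third: A + 4C = -7.
Solving: C = -1, A = -3, then B = -9.
Therefore u_{10} = -30 + (-9) + (-1)·1024 = -1063.

-1063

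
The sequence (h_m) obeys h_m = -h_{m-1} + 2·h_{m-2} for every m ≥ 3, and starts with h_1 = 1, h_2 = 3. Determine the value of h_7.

Compute successive terms:
h_3 = -1, h_4 = 7, h_5 = -9, h_6 = 23, h_7 = -41.
(Characteristic roots are 1 and -2.)

-41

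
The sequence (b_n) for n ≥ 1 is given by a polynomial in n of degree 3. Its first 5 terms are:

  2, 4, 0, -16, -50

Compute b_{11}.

1st diffs: 2, -4, -16, -34.
2nd diffs: -6, -12, -18.
3rd diffs: -6, -6 (constant).
So b_n = -n^3 + 3n^2.
Evaluating at n = 11 gives b_{11} = -968.

-968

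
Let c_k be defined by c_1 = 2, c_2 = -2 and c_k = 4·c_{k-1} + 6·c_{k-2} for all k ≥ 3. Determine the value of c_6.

184

Step forward from the initial values:
c_3 = 4; c_4 = 4; c_5 = 40; c_6 = 184.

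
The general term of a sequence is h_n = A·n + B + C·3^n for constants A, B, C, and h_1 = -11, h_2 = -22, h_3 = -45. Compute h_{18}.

-387420582

Plug in n = 1, 2, 3: A + B + 3C = -11; 2A + B + 9C = -22; 3A + B + 27C = -45.
Subtracting the first from the second: A + 6C = -11.
Subtracting the second from the third: A + 18C = -23.
Solving: C = -1, A = -5, then B = -3.
Hence h_{18} = -5·18 + (-3) + (-1)·387420489 = -387420582.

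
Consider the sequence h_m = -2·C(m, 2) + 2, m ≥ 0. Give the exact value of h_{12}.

-130

C(12, 2) = 66, so h_{12} = -130.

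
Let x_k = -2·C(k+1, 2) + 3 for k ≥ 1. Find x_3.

-9

C(4, 2) = 6, so x_3 = -9.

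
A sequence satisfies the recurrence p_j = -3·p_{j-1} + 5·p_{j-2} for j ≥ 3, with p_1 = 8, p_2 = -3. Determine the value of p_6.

Compute successive terms:
p_3 = 49;  p_4 = -162;  p_5 = 731;  p_6 = -3003.

-3003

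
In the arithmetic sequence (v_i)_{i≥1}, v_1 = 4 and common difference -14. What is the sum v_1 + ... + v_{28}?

v_i = 4 + (i - 1)·(-14).
v_{28} = -374; S = 28·(4 + (-374))/2 = -5180.

-5180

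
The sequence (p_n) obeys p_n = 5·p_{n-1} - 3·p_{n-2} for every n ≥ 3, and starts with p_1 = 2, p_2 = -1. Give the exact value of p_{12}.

-6215407

Applying the relation repeatedly:
p_3 = -11; p_4 = -52; p_5 = -227; p_6 = -979; p_7 = -4214; p_8 = -18133; p_9 = -78023; p_{10} = -335716; p_{11} = -1444511; p_{12} = -6215407.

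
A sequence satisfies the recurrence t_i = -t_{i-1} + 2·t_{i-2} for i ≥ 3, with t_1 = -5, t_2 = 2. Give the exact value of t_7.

-152

Iterate the recurrence:
t_3 = -12, t_4 = 16, t_5 = -40, t_6 = 72, t_7 = -152.
(Characteristic roots are 1 and -2.)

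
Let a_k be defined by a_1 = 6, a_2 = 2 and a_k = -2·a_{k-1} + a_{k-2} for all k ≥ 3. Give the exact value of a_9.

198

Applying the relation repeatedly:
a_3 = 2, a_4 = -2, a_5 = 6, a_6 = -14, a_7 = 34, a_8 = -82, a_9 = 198.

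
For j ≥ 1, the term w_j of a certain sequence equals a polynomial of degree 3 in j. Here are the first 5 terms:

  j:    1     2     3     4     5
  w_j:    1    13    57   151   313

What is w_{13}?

1st diffs: 12, 44, 94, 162.
2nd diffs: 32, 50, 68.
3rd diffs: 18, 18 (constant).
Newton forward-difference form: w_j = 1 + 12·C(j-1,1) + 32·C(j-1,2) + 18·C(j-1,3).
At j = 13: j-1 = 12, so w_{13} = 1 + 144 + 2112 + 3960 = 6217.

6217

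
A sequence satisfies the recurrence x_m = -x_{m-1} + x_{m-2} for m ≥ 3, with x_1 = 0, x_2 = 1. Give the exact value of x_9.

-21

Step forward from the initial values:
x_3 = -1; x_4 = 2; x_5 = -3; x_6 = 5; x_7 = -8; x_8 = 13; x_9 = -21.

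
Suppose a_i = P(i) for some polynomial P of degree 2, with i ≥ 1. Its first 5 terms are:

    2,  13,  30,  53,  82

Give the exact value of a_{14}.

613

1st diffs: 11, 17, 23, 29.
2nd diffs: 6, 6, 6 (constant).
Newton forward-difference form: a_i = 2 + 11·C(i-1,1) + 6·C(i-1,2).
At i = 14: i-1 = 13, so a_{14} = 2 + 143 + 468 = 613.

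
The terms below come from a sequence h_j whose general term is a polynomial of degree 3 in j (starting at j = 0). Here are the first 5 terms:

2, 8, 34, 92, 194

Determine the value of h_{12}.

4034

1st diffs: 6, 26, 58, 102.
2nd diffs: 20, 32, 44.
3rd diffs: 12, 12 (constant).
Newton forward-difference form: h_j = 2 + 6·C(j,1) + 20·C(j,2) + 12·C(j,3).
At j = 12: j = 12, so h_{12} = 2 + 72 + 1320 + 2640 = 4034.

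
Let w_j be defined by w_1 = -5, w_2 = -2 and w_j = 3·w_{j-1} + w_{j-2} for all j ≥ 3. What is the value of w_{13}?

-1641965

Compute successive terms:
w_3 = -11, w_4 = -35, w_5 = -116, …, w_{10} = -45575, w_{11} = -150524, w_{12} = -497147, w_{13} = -1641965.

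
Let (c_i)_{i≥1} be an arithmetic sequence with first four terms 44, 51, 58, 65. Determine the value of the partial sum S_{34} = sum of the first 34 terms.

Common difference d = 7.
c_i = 44 + (i - 1)·7.
c_{34} = 275; S = 34·(44 + 275)/2 = 5423.

5423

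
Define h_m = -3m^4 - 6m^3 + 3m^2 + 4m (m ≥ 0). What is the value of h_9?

h_9 = -3·9^4 - 6·9^3 + 3·9^2 + 4·9 = -23778.

-23778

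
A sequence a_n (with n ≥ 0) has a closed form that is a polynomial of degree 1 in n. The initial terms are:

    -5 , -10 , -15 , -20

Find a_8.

1st diffs: -5, -5, -5 (constant).
So a_n = -5n - 5.
Evaluating at n = 8 gives a_8 = -45.

-45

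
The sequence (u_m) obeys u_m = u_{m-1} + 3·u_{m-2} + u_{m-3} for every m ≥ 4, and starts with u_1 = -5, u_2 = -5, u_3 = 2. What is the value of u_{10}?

-2069

Iterate the recurrence:
u_4 = -18  u_5 = -17  u_6 = -69  u_7 = -138  u_8 = -362  u_9 = -845  u_{10} = -2069.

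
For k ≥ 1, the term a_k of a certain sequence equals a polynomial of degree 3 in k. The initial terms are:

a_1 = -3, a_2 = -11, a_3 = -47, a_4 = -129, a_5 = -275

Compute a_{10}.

1st diffs: -8, -36, -82, -146.
2nd diffs: -28, -46, -64.
3rd diffs: -18, -18 (constant).
Newton forward-difference form: a_k = -3 + (-8)·C(k-1,1) + (-28)·C(k-1,2) + (-18)·C(k-1,3).
At k = 10: k-1 = 9, so a_{10} = -3 - 72 - 1008 - 1512 = -2595.

-2595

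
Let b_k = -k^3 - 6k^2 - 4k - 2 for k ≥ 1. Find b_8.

-930

b_8 = -1·8^3 - 6·8^2 - 4·8 - 2 = -930.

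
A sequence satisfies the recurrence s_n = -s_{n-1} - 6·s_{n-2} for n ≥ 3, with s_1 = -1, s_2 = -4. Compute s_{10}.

4694

Compute successive terms:
s_3 = 10  s_4 = 14  s_5 = -74  s_6 = -10  s_7 = 454  s_8 = -394  s_9 = -2330  s_{10} = 4694.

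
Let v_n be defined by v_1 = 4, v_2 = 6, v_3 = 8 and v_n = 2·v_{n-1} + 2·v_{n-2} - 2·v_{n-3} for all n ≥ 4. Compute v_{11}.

10352

Applying the relation repeatedly:
v_4 = 20  v_5 = 44  v_6 = 112  v_7 = 272  v_8 = 680  v_9 = 1680  v_{10} = 4176  v_{11} = 10352.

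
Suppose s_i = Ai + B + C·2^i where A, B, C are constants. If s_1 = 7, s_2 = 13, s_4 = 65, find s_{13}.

At i = 1, 2, 4: A + B + 2C = 7; 2A + B + 4C = 13; 4A + B + 16C = 65.
Subtracting the first from the second: A + 2C = 6.
Subtracting the second from the third: 2A + 12C = 52.
Solving: C = 5, A = -4, then B = 1.
So s_i = -4·i + 1 + 5·2^i; at i=13 this is 40909.

40909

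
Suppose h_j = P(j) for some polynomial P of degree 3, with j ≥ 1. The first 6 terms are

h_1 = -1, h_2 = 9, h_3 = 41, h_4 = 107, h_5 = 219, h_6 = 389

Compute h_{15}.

6509

1st diffs: 10, 32, 66, 112, 170.
2nd diffs: 22, 34, 46, 58.
3rd diffs: 12, 12, 12 (constant).
So h_j = 2j^3 - j^2 - j - 1.
Evaluating at j = 15 gives h_{15} = 6509.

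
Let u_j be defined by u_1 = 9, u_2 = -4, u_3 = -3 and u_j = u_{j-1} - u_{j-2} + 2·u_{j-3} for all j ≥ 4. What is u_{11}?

Step forward from the initial values:
u_4 = 19;  u_5 = 14;  u_6 = -11;  u_7 = 13;  u_8 = 52;  u_9 = 17;  u_{10} = -9;  u_{11} = 78.

78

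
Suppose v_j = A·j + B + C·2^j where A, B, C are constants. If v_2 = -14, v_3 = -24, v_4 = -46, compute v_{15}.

Plug in j = 2, 3, 4: 2A + B + 4C = -14; 3A + B + 8C = -24; 4A + B + 16C = -46.
Subtracting the first from the second: A + 4C = -10.
Subtracting the second from the third: A + 8C = -22.
Solving: C = -3, A = 2, then B = -6.
So v_j = 2·j + (-6) + (-3)·2^j; at j=15 this is -98280.

-98280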